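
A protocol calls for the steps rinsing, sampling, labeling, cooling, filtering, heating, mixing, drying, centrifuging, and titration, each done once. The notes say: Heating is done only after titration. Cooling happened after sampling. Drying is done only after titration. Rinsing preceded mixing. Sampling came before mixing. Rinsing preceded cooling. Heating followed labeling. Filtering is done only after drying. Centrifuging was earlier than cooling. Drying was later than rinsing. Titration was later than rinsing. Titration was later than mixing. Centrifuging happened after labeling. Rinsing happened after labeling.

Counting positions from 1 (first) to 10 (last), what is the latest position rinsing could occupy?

4

Rinsing must come before cooling, drying, filtering, heating, mixing, and titration — 6 steps forced after it.
Everything else can be placed before rinsing in some valid order, so rinsing can sit as late as position 10 − 6 = 4.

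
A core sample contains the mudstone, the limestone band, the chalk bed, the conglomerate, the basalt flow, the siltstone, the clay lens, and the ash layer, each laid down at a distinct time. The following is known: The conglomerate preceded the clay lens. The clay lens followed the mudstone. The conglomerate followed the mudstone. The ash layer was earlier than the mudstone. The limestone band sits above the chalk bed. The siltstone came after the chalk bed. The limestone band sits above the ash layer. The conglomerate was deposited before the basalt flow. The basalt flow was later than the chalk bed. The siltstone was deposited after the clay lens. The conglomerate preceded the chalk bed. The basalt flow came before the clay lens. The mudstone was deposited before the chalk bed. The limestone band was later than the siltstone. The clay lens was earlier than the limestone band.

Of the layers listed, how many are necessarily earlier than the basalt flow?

Directly stated before the basalt flow: the chalk bed and the conglomerate.
The ash layer reaches the basalt flow via the ash layer → the mudstone → the chalk bed → the basalt flow.
The mudstone reaches the basalt flow via the mudstone → the chalk bed → the basalt flow.
No chain forces the siltstone (or any of the others) ahead of the basalt flow.
That's the ash layer, the chalk bed, the conglomerate, and the mudstone — 4 in all.

4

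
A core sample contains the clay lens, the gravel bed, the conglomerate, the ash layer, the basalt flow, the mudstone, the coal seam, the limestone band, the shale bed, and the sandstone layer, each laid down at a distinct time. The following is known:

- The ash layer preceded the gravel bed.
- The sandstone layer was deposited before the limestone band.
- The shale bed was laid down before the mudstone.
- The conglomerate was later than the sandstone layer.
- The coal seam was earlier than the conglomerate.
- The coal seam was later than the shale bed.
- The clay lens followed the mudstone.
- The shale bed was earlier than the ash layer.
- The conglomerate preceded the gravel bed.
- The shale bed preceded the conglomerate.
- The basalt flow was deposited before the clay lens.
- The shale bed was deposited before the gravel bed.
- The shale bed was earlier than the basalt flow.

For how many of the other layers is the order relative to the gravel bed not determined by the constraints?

4

Forced before the gravel bed: the ash layer, the coal seam, the conglomerate, the sandstone layer, and the shale bed.
That leaves the basalt flow, the clay lens, the limestone band, and the mudstone with no forced order relative to the gravel bed — 4.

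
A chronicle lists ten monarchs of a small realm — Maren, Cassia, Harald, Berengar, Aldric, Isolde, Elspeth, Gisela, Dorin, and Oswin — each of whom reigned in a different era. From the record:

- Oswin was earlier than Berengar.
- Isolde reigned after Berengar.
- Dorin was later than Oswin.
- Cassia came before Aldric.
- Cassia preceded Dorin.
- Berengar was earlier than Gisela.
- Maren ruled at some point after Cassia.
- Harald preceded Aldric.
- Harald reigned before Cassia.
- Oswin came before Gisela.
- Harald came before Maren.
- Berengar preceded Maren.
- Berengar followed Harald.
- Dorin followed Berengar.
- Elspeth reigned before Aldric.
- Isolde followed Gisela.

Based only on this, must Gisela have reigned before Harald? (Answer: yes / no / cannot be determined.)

no

Tracing the constraints gives Harald → Berengar → Gisela, so Harald must come before Gisela.
That means Gisela cannot be before Harald.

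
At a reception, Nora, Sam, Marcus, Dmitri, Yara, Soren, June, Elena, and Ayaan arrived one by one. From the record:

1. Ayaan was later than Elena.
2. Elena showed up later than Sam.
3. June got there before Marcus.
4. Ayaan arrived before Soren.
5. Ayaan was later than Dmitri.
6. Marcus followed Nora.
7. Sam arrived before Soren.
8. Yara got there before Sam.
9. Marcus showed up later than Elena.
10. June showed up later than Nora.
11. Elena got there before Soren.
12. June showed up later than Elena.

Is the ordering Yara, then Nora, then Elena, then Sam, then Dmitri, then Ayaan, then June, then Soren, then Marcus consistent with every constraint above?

The constraints require Sam before Elena, but in the proposed sequence Elena appears ahead of Sam. That one violation is enough.

no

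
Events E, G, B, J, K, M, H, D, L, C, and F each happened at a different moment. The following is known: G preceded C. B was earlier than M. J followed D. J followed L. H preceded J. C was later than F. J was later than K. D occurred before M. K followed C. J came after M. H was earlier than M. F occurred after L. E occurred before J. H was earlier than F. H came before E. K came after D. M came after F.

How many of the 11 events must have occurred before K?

6

Directly stated before K: C and D.
F reaches K via F → C → K.
G reaches K via G → C → K.
H reaches K via H → F → C → K.
Likewise L reaches K by chaining the stated constraints.
No chain forces M (or any of the others) ahead of K.
That's C, D, F, G, H, and L — 6 in all.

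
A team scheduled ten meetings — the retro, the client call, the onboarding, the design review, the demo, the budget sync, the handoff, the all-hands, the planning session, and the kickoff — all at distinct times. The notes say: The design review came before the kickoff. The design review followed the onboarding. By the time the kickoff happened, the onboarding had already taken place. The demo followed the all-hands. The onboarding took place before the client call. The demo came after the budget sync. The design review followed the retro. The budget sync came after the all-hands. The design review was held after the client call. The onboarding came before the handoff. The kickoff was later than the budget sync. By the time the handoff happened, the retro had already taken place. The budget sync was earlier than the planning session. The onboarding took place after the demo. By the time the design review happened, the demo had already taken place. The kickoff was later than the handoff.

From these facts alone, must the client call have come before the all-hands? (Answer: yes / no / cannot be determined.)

no

Tracing the constraints gives the all-hands → the demo → the onboarding → the client call, so the all-hands must come before the client call.
That means the client call cannot be before the all-hands.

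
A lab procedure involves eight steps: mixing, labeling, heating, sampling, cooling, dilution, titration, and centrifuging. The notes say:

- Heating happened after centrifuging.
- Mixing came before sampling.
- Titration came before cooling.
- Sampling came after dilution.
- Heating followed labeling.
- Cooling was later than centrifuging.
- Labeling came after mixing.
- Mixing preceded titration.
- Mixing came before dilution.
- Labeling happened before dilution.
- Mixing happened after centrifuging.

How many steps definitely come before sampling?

4

Directly stated before sampling: dilution and mixing.
Centrifuging reaches sampling via centrifuging → mixing → sampling.
Labeling reaches sampling via labeling → dilution → sampling.
No chain forces cooling (or any of the others) ahead of sampling.
That's centrifuging, dilution, labeling, and mixing — 4 in all.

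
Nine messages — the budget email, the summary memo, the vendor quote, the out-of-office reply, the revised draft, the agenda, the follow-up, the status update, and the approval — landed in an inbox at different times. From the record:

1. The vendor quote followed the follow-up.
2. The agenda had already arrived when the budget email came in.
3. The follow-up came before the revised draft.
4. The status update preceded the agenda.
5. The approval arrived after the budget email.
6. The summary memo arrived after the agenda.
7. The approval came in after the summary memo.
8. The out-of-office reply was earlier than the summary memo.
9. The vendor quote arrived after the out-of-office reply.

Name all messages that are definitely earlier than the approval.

the agenda, the budget email, the out-of-office reply, the status update, the summary memo

Directly stated before the approval: the budget email and the summary memo.
The agenda reaches the approval via the agenda → the summary memo → the approval.
The out-of-office reply reaches the approval via the out-of-office reply → the summary memo → the approval.
The status update reaches the approval via the status update → the agenda → the summary memo → the approval.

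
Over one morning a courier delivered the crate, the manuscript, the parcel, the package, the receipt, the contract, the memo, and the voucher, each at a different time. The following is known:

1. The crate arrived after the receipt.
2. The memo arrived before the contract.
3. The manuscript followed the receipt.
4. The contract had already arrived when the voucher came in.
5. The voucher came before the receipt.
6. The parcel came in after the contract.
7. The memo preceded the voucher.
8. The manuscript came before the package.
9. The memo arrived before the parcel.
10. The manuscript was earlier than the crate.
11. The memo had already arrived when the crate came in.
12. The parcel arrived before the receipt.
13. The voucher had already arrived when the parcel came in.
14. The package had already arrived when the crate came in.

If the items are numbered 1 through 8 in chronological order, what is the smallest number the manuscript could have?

6

The contract, the memo, the parcel, the receipt, and the voucher must all come before the manuscript — 5 forced predecessors.
Nothing else is forced ahead of the manuscript, so its earliest slot is position 5 + 1 = 6.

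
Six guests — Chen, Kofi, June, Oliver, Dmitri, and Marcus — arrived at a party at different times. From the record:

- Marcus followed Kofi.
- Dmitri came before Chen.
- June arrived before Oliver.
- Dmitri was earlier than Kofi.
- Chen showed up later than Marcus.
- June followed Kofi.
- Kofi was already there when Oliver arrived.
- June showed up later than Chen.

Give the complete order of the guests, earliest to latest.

The constraints fix every adjacent pair, so only one ordering works:
Dmitri → Kofi → Marcus → Chen → June → Oliver.

Dmitri, Kofi, Marcus, Chen, June, Oliver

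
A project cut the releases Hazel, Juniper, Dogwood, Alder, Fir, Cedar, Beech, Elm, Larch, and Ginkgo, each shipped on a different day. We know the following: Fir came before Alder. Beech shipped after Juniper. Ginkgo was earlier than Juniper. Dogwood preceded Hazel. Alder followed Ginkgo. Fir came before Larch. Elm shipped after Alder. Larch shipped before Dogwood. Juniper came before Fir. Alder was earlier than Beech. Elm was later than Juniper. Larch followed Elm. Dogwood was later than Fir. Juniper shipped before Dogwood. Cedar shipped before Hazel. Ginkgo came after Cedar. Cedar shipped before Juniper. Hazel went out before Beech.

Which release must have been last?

Every other release has a chain of constraints placing it before Beech, so Beech is last.

Beech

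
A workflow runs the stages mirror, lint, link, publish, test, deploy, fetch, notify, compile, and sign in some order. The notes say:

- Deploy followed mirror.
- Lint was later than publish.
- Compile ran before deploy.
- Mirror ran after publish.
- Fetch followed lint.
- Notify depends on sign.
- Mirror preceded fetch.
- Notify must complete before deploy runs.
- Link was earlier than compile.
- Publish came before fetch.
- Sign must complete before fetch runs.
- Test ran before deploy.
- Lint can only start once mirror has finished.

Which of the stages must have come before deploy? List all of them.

Directly stated before deploy: compile, mirror, notify, and test.
Link reaches deploy via link → compile → deploy.
Publish reaches deploy via publish → mirror → deploy.
Sign reaches deploy via sign → notify → deploy.

compile, link, mirror, notify, publish, sign, test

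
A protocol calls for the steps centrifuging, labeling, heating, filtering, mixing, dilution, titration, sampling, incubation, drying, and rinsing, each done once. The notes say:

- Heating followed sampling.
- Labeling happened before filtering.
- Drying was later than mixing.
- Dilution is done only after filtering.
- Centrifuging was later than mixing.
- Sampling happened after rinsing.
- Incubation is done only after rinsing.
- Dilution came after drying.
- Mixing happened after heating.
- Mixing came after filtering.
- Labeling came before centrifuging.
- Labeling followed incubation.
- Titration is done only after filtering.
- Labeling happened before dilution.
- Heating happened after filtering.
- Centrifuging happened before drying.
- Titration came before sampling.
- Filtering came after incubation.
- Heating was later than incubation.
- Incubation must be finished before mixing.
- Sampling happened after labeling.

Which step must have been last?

dilution

Every other step has a chain of constraints placing it before dilution, so dilution is last.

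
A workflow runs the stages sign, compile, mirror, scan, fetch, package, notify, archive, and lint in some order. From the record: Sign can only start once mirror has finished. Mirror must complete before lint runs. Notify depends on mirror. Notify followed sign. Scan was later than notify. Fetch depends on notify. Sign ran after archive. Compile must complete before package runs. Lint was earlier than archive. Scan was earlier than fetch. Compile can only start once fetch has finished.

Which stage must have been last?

Every other stage has a chain of constraints placing it before package, so package is last.

package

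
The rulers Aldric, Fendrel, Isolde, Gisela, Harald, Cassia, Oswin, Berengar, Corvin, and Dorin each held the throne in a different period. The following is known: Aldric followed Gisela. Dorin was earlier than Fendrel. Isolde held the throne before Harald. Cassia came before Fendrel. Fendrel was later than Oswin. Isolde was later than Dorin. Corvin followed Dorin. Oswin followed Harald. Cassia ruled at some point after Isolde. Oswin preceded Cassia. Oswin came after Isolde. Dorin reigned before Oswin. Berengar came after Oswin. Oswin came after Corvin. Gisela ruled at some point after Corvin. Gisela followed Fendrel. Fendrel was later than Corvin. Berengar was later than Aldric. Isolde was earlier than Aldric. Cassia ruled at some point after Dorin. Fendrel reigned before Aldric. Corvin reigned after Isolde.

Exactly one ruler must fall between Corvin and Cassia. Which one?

Oswin

Tracing the constraints gives Corvin → Oswin → Cassia, so Oswin sits after Corvin and before Cassia.
No other ruler is forced both after Corvin and before Cassia.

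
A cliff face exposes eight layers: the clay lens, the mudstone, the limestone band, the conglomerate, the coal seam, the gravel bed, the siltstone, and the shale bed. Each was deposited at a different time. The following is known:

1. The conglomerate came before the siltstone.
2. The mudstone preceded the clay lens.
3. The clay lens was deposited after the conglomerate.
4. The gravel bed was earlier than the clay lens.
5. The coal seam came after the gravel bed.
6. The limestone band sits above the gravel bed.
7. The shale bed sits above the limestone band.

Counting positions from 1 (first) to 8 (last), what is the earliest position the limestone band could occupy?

The gravel bed must come before the limestone band — 1 forced predecessor.
Nothing else is forced ahead of the limestone band, so its earliest slot is position 1 + 1 = 2.

2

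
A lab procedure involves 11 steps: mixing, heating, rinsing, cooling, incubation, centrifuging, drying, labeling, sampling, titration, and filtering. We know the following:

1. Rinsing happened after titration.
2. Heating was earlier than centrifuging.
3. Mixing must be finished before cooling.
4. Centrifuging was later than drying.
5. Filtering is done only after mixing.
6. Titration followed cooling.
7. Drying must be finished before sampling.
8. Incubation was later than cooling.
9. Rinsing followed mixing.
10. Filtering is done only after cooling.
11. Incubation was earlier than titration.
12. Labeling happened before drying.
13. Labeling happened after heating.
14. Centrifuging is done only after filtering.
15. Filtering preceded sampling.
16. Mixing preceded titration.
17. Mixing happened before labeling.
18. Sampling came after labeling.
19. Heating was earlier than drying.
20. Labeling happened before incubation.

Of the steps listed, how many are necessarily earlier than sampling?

Directly stated before sampling: drying, filtering, and labeling.
Cooling reaches sampling via cooling → filtering → sampling.
Heating reaches sampling via heating → labeling → sampling.
Mixing reaches sampling via mixing → filtering → sampling.
No chain forces titration (or any of the others) ahead of sampling.
That's cooling, drying, filtering, heating, labeling, and mixing — 6 in all.

6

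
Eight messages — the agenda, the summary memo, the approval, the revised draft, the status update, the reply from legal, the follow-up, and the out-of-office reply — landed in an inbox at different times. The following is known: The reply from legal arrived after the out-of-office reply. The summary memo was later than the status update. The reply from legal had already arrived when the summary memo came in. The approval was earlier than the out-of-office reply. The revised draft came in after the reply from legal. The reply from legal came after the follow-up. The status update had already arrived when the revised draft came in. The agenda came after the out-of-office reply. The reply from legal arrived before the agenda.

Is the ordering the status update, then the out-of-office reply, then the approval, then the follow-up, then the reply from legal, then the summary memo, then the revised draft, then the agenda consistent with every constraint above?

no

The constraints require the approval before the out-of-office reply, but in the proposed sequence the out-of-office reply appears ahead of the approval. That one violation is enough.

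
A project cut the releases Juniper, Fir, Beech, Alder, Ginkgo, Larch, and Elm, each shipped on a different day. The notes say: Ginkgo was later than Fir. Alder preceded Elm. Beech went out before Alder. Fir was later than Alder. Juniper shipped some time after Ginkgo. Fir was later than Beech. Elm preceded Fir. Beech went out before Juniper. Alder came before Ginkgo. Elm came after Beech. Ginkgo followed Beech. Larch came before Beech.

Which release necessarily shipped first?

Larch has a chain of constraints placing it before every other release, so Larch must be first.

Larch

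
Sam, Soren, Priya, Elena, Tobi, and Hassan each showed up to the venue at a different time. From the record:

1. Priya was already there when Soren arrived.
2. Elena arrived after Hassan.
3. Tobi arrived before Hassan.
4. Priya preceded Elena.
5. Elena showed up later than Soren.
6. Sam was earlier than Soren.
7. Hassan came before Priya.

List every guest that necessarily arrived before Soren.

Hassan, Priya, Sam, Tobi

Directly stated before Soren: Priya and Sam.
Hassan reaches Soren via Hassan → Priya → Soren.
Tobi reaches Soren via Tobi → Hassan → Priya → Soren.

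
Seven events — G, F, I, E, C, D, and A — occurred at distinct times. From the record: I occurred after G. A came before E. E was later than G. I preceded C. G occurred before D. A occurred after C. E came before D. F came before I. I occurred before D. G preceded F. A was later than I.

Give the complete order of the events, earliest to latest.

G, F, I, C, A, E, D

The constraints fix every adjacent pair, so only one ordering works:
G → F → I → C → A → E → D.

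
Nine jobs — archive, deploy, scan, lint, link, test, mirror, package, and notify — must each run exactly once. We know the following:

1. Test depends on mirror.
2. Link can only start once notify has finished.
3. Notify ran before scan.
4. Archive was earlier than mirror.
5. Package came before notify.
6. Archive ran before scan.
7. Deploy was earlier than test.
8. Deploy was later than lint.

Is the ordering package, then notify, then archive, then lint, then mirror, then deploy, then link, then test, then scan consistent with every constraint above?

Check each stated constraint against the proposed order — e.g. archive is ahead of scan; notify is ahead of scan. Every pair is in the required order; nothing is violated.

yes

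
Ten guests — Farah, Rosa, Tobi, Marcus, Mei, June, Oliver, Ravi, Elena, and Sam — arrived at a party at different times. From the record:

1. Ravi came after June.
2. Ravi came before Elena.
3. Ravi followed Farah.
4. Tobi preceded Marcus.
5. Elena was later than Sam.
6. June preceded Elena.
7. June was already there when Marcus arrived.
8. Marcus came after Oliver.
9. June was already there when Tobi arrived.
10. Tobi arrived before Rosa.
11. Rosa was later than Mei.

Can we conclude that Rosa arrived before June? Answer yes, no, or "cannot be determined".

no

Tracing the constraints gives June → Tobi → Rosa, so June must come before Rosa.
That means Rosa cannot be before June.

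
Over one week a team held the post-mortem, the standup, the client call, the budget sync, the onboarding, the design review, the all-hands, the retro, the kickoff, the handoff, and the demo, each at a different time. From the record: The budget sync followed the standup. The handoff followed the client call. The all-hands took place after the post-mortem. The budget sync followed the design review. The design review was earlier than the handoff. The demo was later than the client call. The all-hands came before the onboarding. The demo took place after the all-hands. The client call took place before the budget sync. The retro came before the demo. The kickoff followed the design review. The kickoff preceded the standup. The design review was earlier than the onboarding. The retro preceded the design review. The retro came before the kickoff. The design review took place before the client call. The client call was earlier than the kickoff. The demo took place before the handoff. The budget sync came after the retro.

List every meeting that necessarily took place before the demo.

Directly stated before the demo: the all-hands, the client call, and the retro.
The design review reaches the demo via the design review → the client call → the demo.
The post-mortem reaches the demo via the post-mortem → the all-hands → the demo.
No chain forces the handoff (or any of the others) ahead of the demo.

the all-hands, the client call, the design review, the post-mortem, the retro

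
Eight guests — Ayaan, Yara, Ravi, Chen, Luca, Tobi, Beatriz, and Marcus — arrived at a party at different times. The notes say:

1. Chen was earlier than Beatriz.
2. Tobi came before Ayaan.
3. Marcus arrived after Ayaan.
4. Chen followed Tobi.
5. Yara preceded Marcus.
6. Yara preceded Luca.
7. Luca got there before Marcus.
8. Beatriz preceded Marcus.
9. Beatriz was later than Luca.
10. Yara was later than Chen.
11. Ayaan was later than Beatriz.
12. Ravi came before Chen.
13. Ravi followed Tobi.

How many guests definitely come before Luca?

Directly stated before Luca: Yara.
Chen reaches Luca via Chen → Yara → Luca.
Ravi reaches Luca via Ravi → Chen → Yara → Luca.
Tobi reaches Luca via Tobi → Chen → Yara → Luca.
No chain forces Beatriz (or any of the others) ahead of Luca.
That's Chen, Ravi, Tobi, and Yara — 4 in all.

4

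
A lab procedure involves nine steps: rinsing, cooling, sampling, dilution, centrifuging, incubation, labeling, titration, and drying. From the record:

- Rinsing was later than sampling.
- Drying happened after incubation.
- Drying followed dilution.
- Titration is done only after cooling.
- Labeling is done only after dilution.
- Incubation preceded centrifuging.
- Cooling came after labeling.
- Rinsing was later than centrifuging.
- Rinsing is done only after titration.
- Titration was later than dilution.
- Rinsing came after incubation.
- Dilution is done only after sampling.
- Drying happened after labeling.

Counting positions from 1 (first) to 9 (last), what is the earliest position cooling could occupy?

Dilution, labeling, and sampling must all come before cooling — 3 forced predecessors.
Nothing else is forced ahead of cooling, so its earliest slot is position 3 + 1 = 4.

4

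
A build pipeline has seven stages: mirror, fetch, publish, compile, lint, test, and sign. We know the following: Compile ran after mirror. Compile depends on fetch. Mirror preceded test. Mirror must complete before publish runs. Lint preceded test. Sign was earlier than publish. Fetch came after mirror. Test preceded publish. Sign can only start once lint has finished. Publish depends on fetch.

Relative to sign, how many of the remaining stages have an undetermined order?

Forced before sign: lint; forced after sign: publish.
That leaves compile, fetch, mirror, and test with no forced order relative to sign — 4.

4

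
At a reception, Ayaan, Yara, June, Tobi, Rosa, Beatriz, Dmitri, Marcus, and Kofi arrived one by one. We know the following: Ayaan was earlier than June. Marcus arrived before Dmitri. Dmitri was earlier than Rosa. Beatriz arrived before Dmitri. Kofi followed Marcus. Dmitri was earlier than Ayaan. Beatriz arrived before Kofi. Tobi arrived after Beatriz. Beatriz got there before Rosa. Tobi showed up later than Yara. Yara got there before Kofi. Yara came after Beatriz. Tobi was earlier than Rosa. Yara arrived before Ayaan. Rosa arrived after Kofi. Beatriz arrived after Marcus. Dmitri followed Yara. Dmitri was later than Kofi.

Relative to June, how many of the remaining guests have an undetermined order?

2

Forced before June: Ayaan, Beatriz, Dmitri, Kofi, Marcus, and Yara.
That leaves Rosa and Tobi with no forced order relative to June — 2.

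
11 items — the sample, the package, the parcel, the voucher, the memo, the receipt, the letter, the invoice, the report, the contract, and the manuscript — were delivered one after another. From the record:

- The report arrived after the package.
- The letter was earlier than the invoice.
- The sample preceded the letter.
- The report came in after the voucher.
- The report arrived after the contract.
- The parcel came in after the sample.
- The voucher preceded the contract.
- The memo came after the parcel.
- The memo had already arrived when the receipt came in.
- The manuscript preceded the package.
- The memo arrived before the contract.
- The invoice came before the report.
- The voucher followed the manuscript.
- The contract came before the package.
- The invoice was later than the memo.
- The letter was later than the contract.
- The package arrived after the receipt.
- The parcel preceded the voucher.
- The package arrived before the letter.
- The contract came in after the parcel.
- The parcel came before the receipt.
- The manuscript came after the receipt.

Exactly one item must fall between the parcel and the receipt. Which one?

Tracing the constraints gives the parcel → the memo → the receipt, so the memo sits after the parcel and before the receipt.
No other item is forced both after the parcel and before the receipt.

the memo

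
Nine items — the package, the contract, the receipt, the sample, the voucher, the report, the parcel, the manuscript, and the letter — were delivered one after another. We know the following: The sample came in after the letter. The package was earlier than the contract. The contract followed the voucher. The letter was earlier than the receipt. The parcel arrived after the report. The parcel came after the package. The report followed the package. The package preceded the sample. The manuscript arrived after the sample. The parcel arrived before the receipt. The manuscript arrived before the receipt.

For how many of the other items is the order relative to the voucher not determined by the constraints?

Forced after the voucher: the contract.
That leaves the letter, the manuscript, the package, the parcel, the receipt, the report, and the sample with no forced order relative to the voucher — 7.

7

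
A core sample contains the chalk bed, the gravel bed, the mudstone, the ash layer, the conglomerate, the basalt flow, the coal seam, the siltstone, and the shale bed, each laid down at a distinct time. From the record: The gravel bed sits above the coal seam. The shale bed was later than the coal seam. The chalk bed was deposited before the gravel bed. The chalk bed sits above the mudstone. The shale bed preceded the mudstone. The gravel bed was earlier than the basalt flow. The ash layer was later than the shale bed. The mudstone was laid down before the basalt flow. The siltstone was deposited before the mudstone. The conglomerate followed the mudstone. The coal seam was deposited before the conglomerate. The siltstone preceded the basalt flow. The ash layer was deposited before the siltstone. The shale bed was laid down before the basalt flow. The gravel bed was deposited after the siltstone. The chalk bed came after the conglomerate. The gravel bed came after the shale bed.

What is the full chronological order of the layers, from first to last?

the coal seam, the shale bed, the ash layer, the siltstone, the mudstone, the conglomerate, the chalk bed, the gravel bed, the basalt flow

The constraints fix every adjacent pair, so only one ordering works:
the coal seam → the shale bed → the ash layer → the siltstone → the mudstone → the conglomerate → the chalk bed → the gravel bed → the basalt flow.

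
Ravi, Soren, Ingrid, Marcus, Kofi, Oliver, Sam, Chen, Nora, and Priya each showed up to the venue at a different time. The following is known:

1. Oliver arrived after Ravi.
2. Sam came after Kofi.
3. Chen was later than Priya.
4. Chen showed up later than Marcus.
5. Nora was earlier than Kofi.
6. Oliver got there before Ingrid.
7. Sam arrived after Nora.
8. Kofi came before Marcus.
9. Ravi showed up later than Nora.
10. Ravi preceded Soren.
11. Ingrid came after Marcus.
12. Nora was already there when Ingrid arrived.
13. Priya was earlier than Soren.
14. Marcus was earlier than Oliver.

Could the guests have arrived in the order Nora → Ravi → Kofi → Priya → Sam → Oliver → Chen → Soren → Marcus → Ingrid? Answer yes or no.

The constraints require Marcus before Oliver, but in the proposed sequence Oliver appears ahead of Marcus. That one violation is enough.

no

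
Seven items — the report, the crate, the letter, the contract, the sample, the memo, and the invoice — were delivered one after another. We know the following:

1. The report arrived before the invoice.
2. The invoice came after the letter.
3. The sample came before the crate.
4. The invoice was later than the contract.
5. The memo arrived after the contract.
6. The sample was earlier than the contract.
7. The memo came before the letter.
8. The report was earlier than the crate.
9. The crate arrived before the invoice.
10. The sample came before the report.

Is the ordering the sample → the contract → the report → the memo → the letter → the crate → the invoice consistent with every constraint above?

yes

Check each stated constraint against the proposed order — e.g. the sample is ahead of the crate; the contract is ahead of the invoice. Every pair is in the required order; nothing is violated.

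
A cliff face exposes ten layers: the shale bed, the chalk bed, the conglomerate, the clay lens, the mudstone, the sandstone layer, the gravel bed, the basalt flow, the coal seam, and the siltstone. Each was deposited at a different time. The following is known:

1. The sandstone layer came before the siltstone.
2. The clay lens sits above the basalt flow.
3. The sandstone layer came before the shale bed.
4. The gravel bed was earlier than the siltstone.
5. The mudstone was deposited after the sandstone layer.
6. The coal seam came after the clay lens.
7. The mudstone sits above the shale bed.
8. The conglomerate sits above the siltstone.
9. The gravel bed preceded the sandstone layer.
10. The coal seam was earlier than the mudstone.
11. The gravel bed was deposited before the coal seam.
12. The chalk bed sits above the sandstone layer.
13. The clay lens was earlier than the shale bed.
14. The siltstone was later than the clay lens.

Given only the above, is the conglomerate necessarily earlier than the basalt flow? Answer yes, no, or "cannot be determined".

Tracing the constraints gives the basalt flow → the clay lens → the siltstone → the conglomerate, so the basalt flow must come before the conglomerate.
That means the conglomerate cannot be before the basalt flow.

no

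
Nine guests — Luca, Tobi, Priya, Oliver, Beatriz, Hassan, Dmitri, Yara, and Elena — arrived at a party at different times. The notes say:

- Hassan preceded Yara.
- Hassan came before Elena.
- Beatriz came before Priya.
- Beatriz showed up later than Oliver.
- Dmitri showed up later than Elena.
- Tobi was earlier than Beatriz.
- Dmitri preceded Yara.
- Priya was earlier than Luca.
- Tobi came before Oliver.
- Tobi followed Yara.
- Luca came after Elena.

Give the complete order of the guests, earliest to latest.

Hassan, Elena, Dmitri, Yara, Tobi, Oliver, Beatriz, Priya, Luca

The constraints fix every adjacent pair, so only one ordering works:
Hassan → Elena → Dmitri → Yara → Tobi → Oliver → Beatriz → Priya → Luca.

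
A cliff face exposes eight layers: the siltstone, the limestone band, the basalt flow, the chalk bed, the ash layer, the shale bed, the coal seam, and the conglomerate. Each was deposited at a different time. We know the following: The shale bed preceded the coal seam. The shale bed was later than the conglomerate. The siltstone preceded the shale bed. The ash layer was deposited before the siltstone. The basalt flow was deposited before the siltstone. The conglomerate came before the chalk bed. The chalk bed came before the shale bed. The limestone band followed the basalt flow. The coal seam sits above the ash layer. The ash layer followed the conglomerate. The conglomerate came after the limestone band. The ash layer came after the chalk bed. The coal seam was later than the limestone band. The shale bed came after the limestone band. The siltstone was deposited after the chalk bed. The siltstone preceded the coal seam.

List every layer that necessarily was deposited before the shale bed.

the ash layer, the basalt flow, the chalk bed, the conglomerate, the limestone band, the siltstone

Directly stated before the shale bed: the chalk bed, the conglomerate, the limestone band, and the siltstone.
The ash layer reaches the shale bed via the ash layer → the siltstone → the shale bed.
The basalt flow reaches the shale bed via the basalt flow → the limestone band → the shale bed.
No chain forces the coal seam ahead of the shale bed.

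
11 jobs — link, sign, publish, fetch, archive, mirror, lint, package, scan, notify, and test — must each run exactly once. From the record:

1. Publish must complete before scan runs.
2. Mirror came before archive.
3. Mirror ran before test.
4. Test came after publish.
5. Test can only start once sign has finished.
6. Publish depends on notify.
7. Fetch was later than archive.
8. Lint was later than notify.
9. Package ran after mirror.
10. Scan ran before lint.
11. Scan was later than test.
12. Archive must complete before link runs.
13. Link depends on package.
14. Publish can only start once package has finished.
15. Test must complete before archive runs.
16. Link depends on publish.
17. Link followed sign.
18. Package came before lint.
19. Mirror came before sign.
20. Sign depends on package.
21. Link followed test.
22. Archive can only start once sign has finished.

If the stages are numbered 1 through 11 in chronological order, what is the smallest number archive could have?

7

Mirror, notify, package, publish, sign, and test must all come before archive — 6 forced predecessors.
Nothing else is forced ahead of archive, so its earliest slot is position 6 + 1 = 7.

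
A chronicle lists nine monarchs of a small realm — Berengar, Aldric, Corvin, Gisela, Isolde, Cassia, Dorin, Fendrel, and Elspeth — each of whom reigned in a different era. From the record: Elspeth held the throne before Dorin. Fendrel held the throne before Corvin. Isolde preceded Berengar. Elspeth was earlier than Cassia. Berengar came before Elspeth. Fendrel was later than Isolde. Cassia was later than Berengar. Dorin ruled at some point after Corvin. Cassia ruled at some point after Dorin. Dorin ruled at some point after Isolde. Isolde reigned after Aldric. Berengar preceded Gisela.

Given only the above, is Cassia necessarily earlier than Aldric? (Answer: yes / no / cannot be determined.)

Tracing the constraints gives Aldric → Isolde → Dorin → Cassia, so Aldric must come before Cassia.
That means Cassia cannot be before Aldric.

no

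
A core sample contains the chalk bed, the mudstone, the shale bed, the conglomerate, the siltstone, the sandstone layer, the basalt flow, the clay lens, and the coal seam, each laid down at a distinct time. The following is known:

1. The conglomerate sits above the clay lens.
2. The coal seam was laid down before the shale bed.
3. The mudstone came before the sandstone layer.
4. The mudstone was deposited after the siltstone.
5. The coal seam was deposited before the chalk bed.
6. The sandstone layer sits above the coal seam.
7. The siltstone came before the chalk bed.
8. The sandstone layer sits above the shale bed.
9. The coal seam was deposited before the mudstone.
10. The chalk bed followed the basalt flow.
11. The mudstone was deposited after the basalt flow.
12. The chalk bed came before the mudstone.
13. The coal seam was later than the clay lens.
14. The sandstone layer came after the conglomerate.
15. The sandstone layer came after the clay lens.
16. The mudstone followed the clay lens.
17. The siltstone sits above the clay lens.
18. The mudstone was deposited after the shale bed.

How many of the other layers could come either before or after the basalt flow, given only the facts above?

Forced after the basalt flow: the chalk bed, the mudstone, and the sandstone layer.
That leaves the clay lens, the coal seam, the conglomerate, the shale bed, and the siltstone with no forced order relative to the basalt flow — 5.

5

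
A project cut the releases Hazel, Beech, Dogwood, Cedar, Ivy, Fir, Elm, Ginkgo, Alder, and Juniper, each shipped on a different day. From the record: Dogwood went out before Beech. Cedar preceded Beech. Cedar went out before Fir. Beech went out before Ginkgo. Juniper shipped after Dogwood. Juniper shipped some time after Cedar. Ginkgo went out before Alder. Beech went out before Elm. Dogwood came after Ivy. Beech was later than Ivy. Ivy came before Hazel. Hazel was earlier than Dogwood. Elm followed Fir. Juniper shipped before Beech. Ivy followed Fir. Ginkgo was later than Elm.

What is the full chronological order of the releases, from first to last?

Cedar, Fir, Ivy, Hazel, Dogwood, Juniper, Beech, Elm, Ginkgo, Alder

The constraints fix every adjacent pair, so only one ordering works:
Cedar → Fir → Ivy → Hazel → Dogwood → Juniper → Beech → Elm → Ginkgo → Alder.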